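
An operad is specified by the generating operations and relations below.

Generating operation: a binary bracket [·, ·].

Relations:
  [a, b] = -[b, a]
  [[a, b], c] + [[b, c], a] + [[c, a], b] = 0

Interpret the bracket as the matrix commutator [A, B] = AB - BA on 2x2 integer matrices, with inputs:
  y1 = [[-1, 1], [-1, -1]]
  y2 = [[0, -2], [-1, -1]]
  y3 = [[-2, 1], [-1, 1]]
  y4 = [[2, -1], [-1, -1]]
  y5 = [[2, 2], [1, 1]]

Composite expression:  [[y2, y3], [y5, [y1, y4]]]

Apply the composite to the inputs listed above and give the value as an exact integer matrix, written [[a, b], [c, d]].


[[-15, 0], [-18, 15]]

[y2, y3] = [[3, -5], [4, -3]]
[y1, y4] = [[-2, -3], [-3, 2]]
[y5, [y1, y4]] = [[-3, 5], [-1, 3]]
[[y2, y3], [y5, [y1, y4]]] = [[-15, 0], [-18, 15]]


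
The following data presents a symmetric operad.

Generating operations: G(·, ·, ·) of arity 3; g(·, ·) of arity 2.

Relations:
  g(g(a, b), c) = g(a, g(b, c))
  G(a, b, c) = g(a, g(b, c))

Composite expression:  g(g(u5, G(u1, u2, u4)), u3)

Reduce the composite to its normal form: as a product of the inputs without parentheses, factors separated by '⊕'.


u5 ⊕ u1 ⊕ u2 ⊕ u4 ⊕ u3

Associativity of g dissolves the nesting; only the u-input order survives.
G(u1, u2, u4) flattens to u1 ⊕ u2 ⊕ u4
g(u5, G(u1, u2, u4)) flattens to u5 ⊕ u1 ⊕ u2 ⊕ u4
g(g(u5, G(u1, u2, u4)), u3) flattens to u5 ⊕ u1 ⊕ u2 ⊕ u4 ⊕ u3


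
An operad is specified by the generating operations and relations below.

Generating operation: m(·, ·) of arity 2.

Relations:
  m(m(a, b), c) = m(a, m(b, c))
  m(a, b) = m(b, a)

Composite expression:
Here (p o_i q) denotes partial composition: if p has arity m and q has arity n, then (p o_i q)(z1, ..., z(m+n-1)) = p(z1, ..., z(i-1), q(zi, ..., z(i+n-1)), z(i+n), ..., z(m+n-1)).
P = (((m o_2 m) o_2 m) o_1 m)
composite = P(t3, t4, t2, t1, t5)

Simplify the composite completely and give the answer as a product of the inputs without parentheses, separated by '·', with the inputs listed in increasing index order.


t1 · t2 · t3 · t4 · t5

Key point: m commutes, so take the t-inputs in any fixed order.
m(t3, t4) reduces to t3 · t4
m(t2, t1) reduces to t2 · t1
m(m(t2, t1), t5) reduces to t2 · t1 · t5
m(m(t3, t4), m(m(t2, t1), t5)) reduces to t3 · t4 · t2 · t1 · t5
commutativity sorts the factors: t1 · t2 · t3 · t4 · t5


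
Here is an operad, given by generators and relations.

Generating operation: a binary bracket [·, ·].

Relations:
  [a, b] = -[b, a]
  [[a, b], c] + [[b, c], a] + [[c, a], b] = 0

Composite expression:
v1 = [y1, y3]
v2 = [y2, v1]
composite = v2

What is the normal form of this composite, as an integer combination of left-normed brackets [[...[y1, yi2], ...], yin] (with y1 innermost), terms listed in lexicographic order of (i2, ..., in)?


-[[y1, y3], y2]


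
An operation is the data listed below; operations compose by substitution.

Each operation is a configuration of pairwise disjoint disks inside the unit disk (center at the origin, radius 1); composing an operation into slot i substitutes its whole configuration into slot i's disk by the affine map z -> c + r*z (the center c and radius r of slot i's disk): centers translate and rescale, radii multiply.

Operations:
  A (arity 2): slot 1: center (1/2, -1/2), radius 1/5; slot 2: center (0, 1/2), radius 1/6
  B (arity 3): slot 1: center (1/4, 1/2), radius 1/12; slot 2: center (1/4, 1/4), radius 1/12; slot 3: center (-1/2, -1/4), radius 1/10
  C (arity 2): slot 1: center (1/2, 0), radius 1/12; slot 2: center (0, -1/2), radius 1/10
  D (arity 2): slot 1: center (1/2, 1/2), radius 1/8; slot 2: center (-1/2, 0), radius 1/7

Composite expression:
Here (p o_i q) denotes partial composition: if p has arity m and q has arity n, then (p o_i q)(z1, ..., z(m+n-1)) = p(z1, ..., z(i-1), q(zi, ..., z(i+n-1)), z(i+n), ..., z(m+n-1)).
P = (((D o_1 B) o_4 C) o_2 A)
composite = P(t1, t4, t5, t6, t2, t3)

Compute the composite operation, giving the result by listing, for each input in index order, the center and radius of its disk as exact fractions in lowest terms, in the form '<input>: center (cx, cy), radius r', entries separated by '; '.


t1: center (17/32, 9/16), radius 1/96; t2: center (-3/7, 0), radius 1/84; t3: center (-1/2, -1/14), radius 1/70; t4: center (103/192, 101/192), radius 1/480; t5: center (17/32, 103/192), radius 1/576; t6: center (7/16, 15/32), radius 1/80

Below D, radii multiply path by path; the t-disk centers shift.
input t1: applying the 2 nested substitutions gives center (17/32, 9/16), radius 1/96
input t4: applying the 3 nested substitutions gives center (103/192, 101/192), radius 1/480
input t5: applying the 3 nested substitutions gives center (17/32, 103/192), radius 1/576
input t6: applying the 2 nested substitutions gives center (7/16, 15/32), radius 1/80
input t2: applying the 2 nested substitutions gives center (-3/7, 0), radius 1/84
input t3: applying the 2 nested substitutions gives center (-1/2, -1/14), radius 1/70


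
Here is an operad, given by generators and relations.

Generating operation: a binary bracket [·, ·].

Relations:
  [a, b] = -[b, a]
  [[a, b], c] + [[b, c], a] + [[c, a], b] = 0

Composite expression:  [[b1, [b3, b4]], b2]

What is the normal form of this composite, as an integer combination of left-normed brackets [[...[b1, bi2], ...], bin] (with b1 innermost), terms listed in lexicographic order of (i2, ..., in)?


[[[b1, b3], b4], b2] - [[[b1, b4], b3], b2]

Skip Jacobi rewriting: expand, keep b1-initial words, read off terms.
Composite bracket: [[b1, [b3, b4]], b2]
Under [a, b] = ab - ba we get 8 signed associative words (2^3 = 8).
Collect the words opening with b1:
  from b1b3b4b2, sign +1: term +[[[b1, b3], b4], b2]
  from b1b4b3b2, sign -1: term -[[[b1, b4], b3], b2]


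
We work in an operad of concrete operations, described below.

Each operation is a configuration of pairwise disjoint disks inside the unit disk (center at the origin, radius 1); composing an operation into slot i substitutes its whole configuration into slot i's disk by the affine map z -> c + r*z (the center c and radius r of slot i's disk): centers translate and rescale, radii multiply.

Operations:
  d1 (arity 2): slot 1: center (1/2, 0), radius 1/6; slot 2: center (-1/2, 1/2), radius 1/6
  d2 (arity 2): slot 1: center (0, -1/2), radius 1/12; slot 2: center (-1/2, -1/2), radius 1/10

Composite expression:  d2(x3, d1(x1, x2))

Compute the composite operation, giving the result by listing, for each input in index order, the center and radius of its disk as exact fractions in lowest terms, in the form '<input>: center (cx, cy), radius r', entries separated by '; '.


x1: center (-9/20, -1/2), radius 1/60; x2: center (-11/20, -9/20), radius 1/60; x3: center (0, -1/2), radius 1/12

Nesting under d2 composes maps z -> c + r*z down each x-path.
x3: after 1 affine step, its disk has center (0, -1/2), radius 1/12
x1: after 2 affine steps, its disk has center (-9/20, -1/2), radius 1/60
x2: after 2 affine steps, its disk has center (-11/20, -9/20), radius 1/60


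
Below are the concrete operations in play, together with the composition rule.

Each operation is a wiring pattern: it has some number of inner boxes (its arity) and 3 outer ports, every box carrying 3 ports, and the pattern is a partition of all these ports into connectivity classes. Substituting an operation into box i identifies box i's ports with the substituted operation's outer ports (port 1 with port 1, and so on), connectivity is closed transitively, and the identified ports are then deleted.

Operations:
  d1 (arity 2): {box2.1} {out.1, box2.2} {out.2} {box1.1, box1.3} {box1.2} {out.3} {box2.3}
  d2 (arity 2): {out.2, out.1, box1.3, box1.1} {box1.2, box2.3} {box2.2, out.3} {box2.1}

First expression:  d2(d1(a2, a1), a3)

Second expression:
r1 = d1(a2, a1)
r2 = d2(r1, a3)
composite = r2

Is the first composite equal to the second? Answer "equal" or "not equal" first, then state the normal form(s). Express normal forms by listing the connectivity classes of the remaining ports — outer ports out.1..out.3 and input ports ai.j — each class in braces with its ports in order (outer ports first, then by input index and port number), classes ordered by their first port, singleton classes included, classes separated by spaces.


In normal form, the first expression is {out.1, out.2, a1.2} {out.3, a3.2} {a1.1} {a1.3} {a2.1, a2.3} {a2.2} {a3.1} {a3.3}
In normal form, the second expression is {out.1, out.2, a1.2} {out.3, a3.2} {a1.1} {a1.3} {a2.1, a2.3} {a2.2} {a3.1} {a3.3}
Both agree, so they are equal.

equal — both sides give {out.1, out.2, a1.2} {out.3, a3.2} {a1.1} {a1.3} {a2.1, a2.3} {a2.2} {a3.1} {a3.3}


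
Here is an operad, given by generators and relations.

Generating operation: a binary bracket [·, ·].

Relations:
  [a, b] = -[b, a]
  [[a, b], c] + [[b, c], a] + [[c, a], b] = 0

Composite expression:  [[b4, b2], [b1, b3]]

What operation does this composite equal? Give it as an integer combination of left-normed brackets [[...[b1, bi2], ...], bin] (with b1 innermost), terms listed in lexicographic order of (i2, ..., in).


In the tensor algebra, words opening b1 carry the b1-anchored form.
Composite bracket: [[b4, b2], [b1, b3]]
Full expansion: 8 signed words from ab - ba (2^3 = 8).
Words beginning with b1 determine it all:
  the word b1b3b2b4 carries sign +1 and contributes +[[[b1, b3], b2], b4]
  the word b1b3b4b2 carries sign -1 and contributes -[[[b1, b3], b4], b2]

[[[b1, b3], b2], b4] - [[[b1, b3], b4], b2]


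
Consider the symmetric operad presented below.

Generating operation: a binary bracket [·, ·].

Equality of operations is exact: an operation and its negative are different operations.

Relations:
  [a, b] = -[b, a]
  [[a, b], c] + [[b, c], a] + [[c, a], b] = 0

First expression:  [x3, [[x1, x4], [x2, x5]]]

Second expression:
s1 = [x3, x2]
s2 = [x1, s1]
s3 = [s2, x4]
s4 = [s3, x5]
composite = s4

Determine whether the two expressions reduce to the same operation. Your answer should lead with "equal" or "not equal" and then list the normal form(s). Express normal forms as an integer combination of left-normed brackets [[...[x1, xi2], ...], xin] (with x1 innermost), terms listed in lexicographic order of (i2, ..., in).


not equal — first -[[[[x1, x4], x2], x5], x3] + [[[[x1, x4], x5], x2], x3], second -[[[[x1, x2], x3], x4], x5] + [[[[x1, x3], x2], x4], x5]


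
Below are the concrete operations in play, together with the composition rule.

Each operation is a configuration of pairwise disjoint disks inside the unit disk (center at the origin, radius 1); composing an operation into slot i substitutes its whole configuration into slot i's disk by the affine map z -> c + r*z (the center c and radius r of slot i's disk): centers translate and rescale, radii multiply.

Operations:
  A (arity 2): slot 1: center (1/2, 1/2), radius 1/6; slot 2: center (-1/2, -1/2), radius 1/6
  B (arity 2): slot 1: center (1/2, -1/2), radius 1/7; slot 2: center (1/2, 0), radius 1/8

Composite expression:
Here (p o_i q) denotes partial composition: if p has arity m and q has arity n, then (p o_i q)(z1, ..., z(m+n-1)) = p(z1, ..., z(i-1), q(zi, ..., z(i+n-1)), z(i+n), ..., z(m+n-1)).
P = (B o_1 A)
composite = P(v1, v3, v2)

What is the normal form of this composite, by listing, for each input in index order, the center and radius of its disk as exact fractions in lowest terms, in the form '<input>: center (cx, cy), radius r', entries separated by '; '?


Each v-disk chains the slot maps above it in B; radii multiply.
for v1, the 2-step affine chain lands on center (4/7, -3/7), radius 1/42
for v3, the 2-step affine chain lands on center (3/7, -4/7), radius 1/42
for v2, the 1-step affine chain lands on center (1/2, 0), radius 1/8

v1: center (4/7, -3/7), radius 1/42; v2: center (1/2, 0), radius 1/8; v3: center (3/7, -4/7), radius 1/42


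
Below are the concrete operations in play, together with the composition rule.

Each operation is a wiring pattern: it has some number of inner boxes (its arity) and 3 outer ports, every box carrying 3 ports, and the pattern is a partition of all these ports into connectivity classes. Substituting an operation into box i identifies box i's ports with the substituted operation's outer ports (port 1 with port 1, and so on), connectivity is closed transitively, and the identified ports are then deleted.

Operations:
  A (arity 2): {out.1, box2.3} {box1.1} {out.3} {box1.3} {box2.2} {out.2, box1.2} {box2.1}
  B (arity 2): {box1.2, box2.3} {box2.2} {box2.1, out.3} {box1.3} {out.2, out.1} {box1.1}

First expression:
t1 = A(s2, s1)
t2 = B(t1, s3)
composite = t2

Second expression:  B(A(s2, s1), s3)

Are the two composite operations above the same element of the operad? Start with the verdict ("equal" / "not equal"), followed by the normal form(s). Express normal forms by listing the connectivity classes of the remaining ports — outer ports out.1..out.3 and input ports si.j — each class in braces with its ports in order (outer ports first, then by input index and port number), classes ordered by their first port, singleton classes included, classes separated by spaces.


equal — both sides give {out.1, out.2} {out.3, s3.1} {s1.1} {s1.2} {s1.3} {s2.1} {s2.2, s3.3} {s2.3} {s3.2}

The first expression, normalized: {out.1, out.2} {out.3, s3.1} {s1.1} {s1.2} {s1.3} {s2.1} {s2.2, s3.3} {s2.3} {s3.2}
The second expression, normalized: {out.1, out.2} {out.3, s3.1} {s1.1} {s1.2} {s1.3} {s2.1} {s2.2, s3.3} {s2.3} {s3.2}
Identical normal forms: equal.


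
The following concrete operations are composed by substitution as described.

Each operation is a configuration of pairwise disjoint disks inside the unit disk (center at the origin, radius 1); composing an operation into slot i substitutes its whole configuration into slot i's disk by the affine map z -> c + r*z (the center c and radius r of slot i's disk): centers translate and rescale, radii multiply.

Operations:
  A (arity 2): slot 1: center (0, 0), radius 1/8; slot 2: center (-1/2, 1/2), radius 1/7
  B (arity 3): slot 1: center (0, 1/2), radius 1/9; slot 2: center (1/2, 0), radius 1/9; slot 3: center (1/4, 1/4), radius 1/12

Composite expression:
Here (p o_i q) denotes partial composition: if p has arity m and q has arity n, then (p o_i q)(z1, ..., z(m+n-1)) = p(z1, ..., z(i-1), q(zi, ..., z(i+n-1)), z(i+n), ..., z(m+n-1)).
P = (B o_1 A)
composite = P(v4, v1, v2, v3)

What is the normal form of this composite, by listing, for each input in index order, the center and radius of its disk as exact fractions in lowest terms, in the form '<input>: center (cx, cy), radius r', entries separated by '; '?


v1: center (-1/18, 5/9), radius 1/63; v2: center (1/2, 0), radius 1/9; v3: center (1/4, 1/4), radius 1/12; v4: center (0, 1/2), radius 1/72

Below B, radii multiply path by path; the v-disk centers shift.
input v4: composing its 2 substitution steps yields center (0, 1/2), radius 1/72
input v1: composing its 2 substitution steps yields center (-1/18, 5/9), radius 1/63
input v2: composing its 1 substitution step yields center (1/2, 0), radius 1/9
input v3: composing its 1 substitution step yields center (1/4, 1/4), radius 1/12


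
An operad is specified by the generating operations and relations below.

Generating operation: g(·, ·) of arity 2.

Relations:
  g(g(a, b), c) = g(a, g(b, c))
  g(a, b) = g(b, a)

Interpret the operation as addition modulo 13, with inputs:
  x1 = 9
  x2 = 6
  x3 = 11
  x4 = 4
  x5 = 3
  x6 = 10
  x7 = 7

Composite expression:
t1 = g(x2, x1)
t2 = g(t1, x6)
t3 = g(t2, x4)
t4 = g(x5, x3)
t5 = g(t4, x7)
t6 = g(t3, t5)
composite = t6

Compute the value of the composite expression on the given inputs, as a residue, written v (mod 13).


11 (mod 13)

g(x2, x1) = 2
g(g(x2, x1), x6) = 12
g(g(g(x2, x1), x6), x4) = 3
g(x5, x3) = 1
g(g(x5, x3), x7) = 8
g(g(g(g(x2, x1), x6), x4), g(g(x5, x3), x7)) = 11


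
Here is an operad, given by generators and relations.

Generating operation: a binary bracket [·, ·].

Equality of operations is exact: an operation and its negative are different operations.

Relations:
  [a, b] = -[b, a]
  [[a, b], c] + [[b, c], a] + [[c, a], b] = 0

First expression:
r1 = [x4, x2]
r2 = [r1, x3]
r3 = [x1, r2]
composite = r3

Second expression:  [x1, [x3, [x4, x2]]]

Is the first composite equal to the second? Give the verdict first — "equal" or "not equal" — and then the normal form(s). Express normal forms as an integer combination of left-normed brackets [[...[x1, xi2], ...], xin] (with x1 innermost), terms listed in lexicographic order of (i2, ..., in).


not equal; the first gives -[[[x1, x2], x4], x3] + [[[x1, x3], x2], x4] - [[[x1, x3], x4], x2] + [[[x1, x4], x2], x3] and the second [[[x1, x2], x4], x3] - [[[x1, x3], x2], x4] + [[[x1, x3], x4], x2] - [[[x1, x4], x2], x3]

The first expression reduces to -[[[x1, x2], x4], x3] + [[[x1, x3], x2], x4] - [[[x1, x3], x4], x2] + [[[x1, x4], x2], x3]
The second expression reduces to [[[x1, x2], x4], x3] - [[[x1, x3], x2], x4] + [[[x1, x3], x4], x2] - [[[x1, x4], x2], x3]
The normal forms differ: not equal.


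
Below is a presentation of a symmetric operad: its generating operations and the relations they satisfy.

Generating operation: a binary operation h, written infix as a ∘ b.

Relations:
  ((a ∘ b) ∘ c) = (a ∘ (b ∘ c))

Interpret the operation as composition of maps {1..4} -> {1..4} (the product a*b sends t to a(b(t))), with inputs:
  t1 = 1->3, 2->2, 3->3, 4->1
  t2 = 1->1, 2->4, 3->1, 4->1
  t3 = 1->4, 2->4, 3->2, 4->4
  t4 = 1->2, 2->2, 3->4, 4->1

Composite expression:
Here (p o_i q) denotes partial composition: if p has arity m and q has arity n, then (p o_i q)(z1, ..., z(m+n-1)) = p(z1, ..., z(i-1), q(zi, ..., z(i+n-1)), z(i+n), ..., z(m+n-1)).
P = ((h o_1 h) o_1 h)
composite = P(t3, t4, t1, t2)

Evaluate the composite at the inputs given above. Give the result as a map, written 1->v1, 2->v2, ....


1->4, 2->4, 3->4, 4->4

(t3 ∘ t4) = 1->4, 2->4, 3->4, 4->4
((t3 ∘ t4) ∘ t1) = 1->4, 2->4, 3->4, 4->4
(((t3 ∘ t4) ∘ t1) ∘ t2) = 1->4, 2->4, 3->4, 4->4


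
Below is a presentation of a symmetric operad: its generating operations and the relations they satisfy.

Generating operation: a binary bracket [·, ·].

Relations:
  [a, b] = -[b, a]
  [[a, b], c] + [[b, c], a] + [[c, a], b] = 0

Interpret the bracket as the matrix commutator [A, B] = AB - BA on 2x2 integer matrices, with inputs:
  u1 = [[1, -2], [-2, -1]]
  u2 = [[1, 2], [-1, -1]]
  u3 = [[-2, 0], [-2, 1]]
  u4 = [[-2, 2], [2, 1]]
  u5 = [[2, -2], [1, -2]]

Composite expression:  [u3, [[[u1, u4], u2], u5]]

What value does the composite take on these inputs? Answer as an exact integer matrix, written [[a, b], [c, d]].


[[-16, 24], [12, 16]]

[u1, u4] = [[0, -2], [2, 0]]
[[u1, u4], u2] = [[-2, 4], [4, 2]]
[[[u1, u4], u2], u5] = [[12, -8], [20, -12]]
[u3, [[[u1, u4], u2], u5]] = [[-16, 24], [12, 16]]


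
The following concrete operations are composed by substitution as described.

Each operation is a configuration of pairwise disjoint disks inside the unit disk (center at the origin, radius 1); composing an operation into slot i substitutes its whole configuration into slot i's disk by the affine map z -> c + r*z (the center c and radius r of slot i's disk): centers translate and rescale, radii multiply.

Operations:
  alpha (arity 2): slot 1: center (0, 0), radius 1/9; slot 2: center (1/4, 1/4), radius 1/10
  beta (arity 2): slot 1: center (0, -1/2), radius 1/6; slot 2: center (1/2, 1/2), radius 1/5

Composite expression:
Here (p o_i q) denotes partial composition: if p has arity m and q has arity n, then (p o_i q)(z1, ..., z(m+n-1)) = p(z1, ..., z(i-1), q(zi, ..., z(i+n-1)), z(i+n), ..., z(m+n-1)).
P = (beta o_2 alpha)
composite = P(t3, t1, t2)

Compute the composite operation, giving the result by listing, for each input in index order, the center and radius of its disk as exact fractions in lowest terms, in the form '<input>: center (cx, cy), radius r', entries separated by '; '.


t1: center (1/2, 1/2), radius 1/45; t2: center (11/20, 11/20), radius 1/50; t3: center (0, -1/2), radius 1/6

Nesting under beta composes maps z -> c + r*z down each t-path.
input t3: composing its 1 substitution step yields center (0, -1/2), radius 1/6
input t1: composing its 2 substitution steps yields center (1/2, 1/2), radius 1/45
input t2: composing its 2 substitution steps yields center (11/20, 11/20), radius 1/50


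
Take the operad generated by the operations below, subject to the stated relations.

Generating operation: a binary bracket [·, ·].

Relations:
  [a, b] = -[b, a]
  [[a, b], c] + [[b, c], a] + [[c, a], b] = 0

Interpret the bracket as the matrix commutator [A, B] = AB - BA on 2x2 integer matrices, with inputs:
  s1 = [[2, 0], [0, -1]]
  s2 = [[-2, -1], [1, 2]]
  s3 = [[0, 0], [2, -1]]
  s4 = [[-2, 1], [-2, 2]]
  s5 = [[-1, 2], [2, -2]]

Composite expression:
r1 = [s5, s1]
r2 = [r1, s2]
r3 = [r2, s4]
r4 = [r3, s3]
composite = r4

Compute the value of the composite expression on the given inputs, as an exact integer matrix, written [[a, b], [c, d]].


[[-192, 96], [-192, 192]]


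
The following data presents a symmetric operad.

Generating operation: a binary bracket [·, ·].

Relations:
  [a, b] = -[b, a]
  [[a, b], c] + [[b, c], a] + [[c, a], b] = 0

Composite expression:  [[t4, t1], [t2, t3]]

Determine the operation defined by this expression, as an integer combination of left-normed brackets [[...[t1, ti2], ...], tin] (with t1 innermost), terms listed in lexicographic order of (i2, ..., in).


Antisymmetry and Jacobi reduce to t1-anchored left-normed brackets.
Composite bracket: [[t4, t1], [t2, t3]]
Each bracket splits as ab - ba, giving 8 signed words (2^3 = 8).
Coefficients come from the t1-initial words:
  from t1t4t2t3, sign -1: term -[[[t1, t4], t2], t3]
  from t1t4t3t2, sign +1: term +[[[t1, t4], t3], t2]

-[[[t1, t4], t2], t3] + [[[t1, t4], t3], t2]


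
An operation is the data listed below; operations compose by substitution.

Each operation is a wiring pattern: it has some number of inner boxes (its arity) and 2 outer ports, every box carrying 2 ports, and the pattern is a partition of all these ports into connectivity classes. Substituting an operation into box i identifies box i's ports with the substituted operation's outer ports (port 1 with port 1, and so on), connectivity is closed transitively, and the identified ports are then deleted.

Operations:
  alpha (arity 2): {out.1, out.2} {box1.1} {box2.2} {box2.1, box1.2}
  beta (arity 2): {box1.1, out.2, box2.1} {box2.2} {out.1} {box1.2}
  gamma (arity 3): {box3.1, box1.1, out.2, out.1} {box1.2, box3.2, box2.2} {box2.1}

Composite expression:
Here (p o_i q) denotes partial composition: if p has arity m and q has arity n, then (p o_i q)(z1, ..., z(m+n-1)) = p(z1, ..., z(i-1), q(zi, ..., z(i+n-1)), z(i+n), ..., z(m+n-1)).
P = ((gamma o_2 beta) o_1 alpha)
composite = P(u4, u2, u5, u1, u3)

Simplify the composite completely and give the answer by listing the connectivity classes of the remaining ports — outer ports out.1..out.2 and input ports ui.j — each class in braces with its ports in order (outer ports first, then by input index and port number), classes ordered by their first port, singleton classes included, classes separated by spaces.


{out.1, out.2, u1.1, u3.1, u3.2, u5.1} {u1.2} {u2.1, u4.2} {u2.2} {u4.1} {u5.2}

Substituting into gamma glues patterns; closure does the rest.
after alpha, the pattern on (u4, u2) reads {out.1, out.2} {u2.1, u4.2} {u2.2} {u4.1} (out.j = its outer ports)
after beta, the pattern on (u5, u1) reads {out.1} {out.2, u1.1, u5.1} {u1.2} {u5.2} (out.j = its outer ports)
after gamma, the pattern on (u4, u2, u5, u1, u3) reads {out.1, out.2, u1.1, u3.1, u3.2, u5.1} {u1.2} {u2.1, u4.2} {u2.2} {u4.1} {u5.2} (out.j = its outer ports)


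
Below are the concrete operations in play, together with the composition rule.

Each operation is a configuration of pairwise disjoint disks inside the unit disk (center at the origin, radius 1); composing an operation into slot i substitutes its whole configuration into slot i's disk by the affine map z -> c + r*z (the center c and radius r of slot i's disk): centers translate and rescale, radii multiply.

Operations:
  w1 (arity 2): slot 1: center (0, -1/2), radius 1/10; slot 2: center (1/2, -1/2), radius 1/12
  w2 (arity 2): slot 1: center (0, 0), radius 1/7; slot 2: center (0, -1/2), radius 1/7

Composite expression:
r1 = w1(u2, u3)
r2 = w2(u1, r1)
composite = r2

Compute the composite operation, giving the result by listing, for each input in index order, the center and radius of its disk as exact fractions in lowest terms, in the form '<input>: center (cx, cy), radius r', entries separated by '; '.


u1: center (0, 0), radius 1/7; u2: center (0, -4/7), radius 1/70; u3: center (1/14, -4/7), radius 1/84

Follow each u-input down from w2: c' goes to c + r*c', radius to r*r'.
input u1: composing its 1 substitution step yields center (0, 0), radius 1/7
input u2: composing its 2 substitution steps yields center (0, -4/7), radius 1/70
input u3: composing its 2 substitution steps yields center (1/14, -4/7), radius 1/84


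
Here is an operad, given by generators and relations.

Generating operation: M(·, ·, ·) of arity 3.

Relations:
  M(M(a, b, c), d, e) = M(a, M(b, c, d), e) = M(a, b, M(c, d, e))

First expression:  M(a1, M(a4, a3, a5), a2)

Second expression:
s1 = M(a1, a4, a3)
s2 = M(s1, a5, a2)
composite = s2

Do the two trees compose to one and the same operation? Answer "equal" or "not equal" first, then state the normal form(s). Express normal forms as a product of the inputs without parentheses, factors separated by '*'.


equal — both sides give a1 * a4 * a3 * a5 * a2

The first expression, normalized: a1 * a4 * a3 * a5 * a2
The second expression, normalized: a1 * a4 * a3 * a5 * a2
Same normal form: equal.


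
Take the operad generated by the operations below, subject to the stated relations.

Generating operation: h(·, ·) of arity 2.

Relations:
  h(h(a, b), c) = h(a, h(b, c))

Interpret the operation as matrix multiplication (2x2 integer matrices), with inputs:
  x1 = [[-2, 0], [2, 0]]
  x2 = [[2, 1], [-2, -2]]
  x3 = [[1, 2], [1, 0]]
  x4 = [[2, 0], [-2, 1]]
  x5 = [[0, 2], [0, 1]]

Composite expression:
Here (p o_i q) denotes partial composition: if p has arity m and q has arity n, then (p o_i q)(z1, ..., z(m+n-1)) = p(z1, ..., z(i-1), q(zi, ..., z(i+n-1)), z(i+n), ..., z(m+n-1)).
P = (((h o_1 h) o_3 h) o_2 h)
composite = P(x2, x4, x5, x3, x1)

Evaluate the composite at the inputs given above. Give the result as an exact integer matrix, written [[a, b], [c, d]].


[[-10, 0], [4, 0]]

h(x4, x5) = [[0, 4], [0, -3]]
h(x2, h(x4, x5)) = [[0, 5], [0, -2]]
h(x3, x1) = [[2, 0], [-2, 0]]
h(h(x2, h(x4, x5)), h(x3, x1)) = [[-10, 0], [4, 0]]


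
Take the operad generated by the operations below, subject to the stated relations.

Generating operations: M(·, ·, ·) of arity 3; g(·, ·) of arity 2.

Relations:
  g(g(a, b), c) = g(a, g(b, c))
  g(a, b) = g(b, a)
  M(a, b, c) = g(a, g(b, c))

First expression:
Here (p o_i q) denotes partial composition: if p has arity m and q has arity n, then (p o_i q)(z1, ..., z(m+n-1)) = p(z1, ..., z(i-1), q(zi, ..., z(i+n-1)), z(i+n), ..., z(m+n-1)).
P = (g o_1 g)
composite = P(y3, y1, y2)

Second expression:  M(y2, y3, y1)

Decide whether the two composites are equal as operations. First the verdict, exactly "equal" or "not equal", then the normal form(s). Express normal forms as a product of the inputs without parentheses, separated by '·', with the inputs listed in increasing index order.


The first expression reduces to y1 · y2 · y3
The second expression reduces to y1 · y2 · y3
Same normal form: equal.

equal; both compose to y1 · y2 · y3


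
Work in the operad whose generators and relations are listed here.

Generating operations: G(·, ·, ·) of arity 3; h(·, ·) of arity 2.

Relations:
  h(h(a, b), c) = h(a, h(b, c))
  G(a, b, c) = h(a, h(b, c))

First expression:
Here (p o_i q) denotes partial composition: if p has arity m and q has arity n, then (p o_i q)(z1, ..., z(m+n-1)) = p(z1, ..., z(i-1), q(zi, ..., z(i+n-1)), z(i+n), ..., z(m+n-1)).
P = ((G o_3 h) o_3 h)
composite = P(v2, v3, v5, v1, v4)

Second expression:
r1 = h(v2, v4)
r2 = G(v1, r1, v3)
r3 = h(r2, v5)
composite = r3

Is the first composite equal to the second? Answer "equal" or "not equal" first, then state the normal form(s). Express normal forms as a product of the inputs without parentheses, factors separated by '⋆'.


not equal: they reduce to v2 ⋆ v3 ⋆ v5 ⋆ v1 ⋆ v4 and v1 ⋆ v2 ⋆ v4 ⋆ v3 ⋆ v5

The first expression, normalized: v2 ⋆ v3 ⋆ v5 ⋆ v1 ⋆ v4
The second expression, normalized: v1 ⋆ v2 ⋆ v4 ⋆ v3 ⋆ v5
Distinct normal forms: not equal.


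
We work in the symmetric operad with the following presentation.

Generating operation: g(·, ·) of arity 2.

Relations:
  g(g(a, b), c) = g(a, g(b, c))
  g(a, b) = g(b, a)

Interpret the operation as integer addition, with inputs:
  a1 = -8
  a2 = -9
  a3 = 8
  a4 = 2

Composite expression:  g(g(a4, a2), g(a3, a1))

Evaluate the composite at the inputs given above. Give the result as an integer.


-7

g(a4, a2) = -7
g(a3, a1) = 0
g(g(a4, a2), g(a3, a1)) = -7


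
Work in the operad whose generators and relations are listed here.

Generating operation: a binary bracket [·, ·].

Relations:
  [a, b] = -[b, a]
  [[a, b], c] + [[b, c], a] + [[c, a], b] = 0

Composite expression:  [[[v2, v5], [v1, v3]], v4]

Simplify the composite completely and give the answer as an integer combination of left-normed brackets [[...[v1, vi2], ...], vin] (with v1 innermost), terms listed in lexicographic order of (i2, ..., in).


-[[[[v1, v3], v2], v5], v4] + [[[[v1, v3], v5], v2], v4]

In the tensor algebra, words opening v1 carry the v1-anchored form.
Composite bracket: [[[v2, v5], [v1, v3]], v4]
Expanding via [a, b] = ab - ba: 16 signed words (2^4 = 16).
The v1-initial words carry the normal form:
  v1v3v2v5v4 (sign -1) contributes -[[[[v1, v3], v2], v5], v4]
  v1v3v5v2v4 (sign +1) contributes +[[[[v1, v3], v5], v2], v4]


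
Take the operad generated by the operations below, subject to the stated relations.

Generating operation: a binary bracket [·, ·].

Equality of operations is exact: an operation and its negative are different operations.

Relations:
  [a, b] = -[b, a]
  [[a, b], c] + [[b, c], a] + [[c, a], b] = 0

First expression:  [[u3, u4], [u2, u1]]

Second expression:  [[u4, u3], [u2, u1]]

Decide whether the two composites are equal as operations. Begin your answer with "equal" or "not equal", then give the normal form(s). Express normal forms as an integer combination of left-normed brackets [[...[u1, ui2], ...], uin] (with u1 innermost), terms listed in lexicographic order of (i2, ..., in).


not equal — first [[[u1, u2], u3], u4] - [[[u1, u2], u4], u3], second -[[[u1, u2], u3], u4] + [[[u1, u2], u4], u3]

Normal form of the first expression: [[[u1, u2], u3], u4] - [[[u1, u2], u4], u3]
Normal form of the second expression: -[[[u1, u2], u3], u4] + [[[u1, u2], u4], u3]
The forms do not match — not equal.


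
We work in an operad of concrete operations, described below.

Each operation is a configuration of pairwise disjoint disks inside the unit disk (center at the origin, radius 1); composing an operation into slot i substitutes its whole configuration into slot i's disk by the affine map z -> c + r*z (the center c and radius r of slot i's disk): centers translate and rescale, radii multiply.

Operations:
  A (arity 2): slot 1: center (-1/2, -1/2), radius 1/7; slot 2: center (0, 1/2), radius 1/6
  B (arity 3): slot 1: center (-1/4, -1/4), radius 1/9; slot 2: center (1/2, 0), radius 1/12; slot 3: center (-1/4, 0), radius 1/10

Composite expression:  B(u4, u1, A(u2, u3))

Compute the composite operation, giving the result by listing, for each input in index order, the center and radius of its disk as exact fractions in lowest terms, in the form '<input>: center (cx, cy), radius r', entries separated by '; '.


u1: center (1/2, 0), radius 1/12; u2: center (-3/10, -1/20), radius 1/70; u3: center (-1/4, 1/20), radius 1/60; u4: center (-1/4, -1/4), radius 1/9

Below B, radii multiply path by path; the u-disk centers shift.
u4 passes through 1 substitution, ending at center (-1/4, -1/4), radius 1/9
u1 passes through 1 substitution, ending at center (1/2, 0), radius 1/12
u2 passes through 2 substitutions, ending at center (-3/10, -1/20), radius 1/70
u3 passes through 2 substitutions, ending at center (-1/4, 1/20), radius 1/60


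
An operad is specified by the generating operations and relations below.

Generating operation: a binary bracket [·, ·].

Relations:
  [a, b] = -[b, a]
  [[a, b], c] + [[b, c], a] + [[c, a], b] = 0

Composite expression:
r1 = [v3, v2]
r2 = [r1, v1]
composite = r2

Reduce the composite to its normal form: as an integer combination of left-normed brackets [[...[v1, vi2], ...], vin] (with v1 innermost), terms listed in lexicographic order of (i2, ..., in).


[[v1, v2], v3] - [[v1, v3], v2]

Left-normed coefficients sit on the v1-initial expansion words.
Composite bracket: [[v3, v2], v1]
Applying ab - ba throughout gives 4 signed words (2^2 = 4).
Coefficients come from the v1-initial words:
  word v1v2v3 has sign +1, contributing +[[v1, v2], v3]
  word v1v3v2 has sign -1, contributing -[[v1, v3], v2]


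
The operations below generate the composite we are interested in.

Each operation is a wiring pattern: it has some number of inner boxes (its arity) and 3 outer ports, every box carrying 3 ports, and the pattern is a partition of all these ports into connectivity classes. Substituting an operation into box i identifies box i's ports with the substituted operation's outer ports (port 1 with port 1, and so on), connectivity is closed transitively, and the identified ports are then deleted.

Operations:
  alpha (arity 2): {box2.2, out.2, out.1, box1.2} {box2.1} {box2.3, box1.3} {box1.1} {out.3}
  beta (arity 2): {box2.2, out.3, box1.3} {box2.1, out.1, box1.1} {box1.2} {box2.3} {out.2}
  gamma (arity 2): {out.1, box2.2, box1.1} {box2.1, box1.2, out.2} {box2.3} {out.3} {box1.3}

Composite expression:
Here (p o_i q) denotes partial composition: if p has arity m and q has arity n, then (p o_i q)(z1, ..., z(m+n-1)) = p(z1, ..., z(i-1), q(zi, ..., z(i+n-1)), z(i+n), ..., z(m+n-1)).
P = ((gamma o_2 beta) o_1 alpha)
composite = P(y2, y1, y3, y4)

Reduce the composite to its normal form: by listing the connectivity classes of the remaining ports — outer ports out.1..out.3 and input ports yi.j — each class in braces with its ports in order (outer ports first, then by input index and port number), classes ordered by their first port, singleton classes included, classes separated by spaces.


{out.1, out.2, y1.2, y2.2, y3.1, y4.1} {out.3} {y1.1} {y1.3, y2.3} {y2.1} {y3.2} {y3.3, y4.2} {y4.3}

Two ports join when wires chain via gamma-identified ports.
stage alpha: inputs (y2, y1), connectivity {out.1, out.2, y1.2, y2.2} {out.3} {y1.1} {y1.3, y2.3} {y2.1}, out.j its boundary
stage beta: inputs (y3, y4), connectivity {out.1, y3.1, y4.1} {out.2} {out.3, y3.3, y4.2} {y3.2} {y4.3}, out.j its boundary
stage gamma: inputs (y2, y1, y3, y4), connectivity {out.1, out.2, y1.2, y2.2, y3.1, y4.1} {out.3} {y1.1} {y1.3, y2.3} {y2.1} {y3.2} {y3.3, y4.2} {y4.3}, out.j its boundary


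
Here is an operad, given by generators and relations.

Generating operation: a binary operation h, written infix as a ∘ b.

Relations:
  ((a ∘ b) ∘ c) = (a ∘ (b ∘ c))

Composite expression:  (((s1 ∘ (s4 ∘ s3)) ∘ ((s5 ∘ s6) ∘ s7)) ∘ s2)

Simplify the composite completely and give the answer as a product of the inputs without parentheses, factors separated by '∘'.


s1 ∘ s4 ∘ s3 ∘ s5 ∘ s6 ∘ s7 ∘ s2

All parenthesizations of h agree; list the s-inputs left to right.
(s4 ∘ s3) flattens to s4 ∘ s3
(s1 ∘ (s4 ∘ s3)) flattens to s1 ∘ s4 ∘ s3
(s5 ∘ s6) flattens to s5 ∘ s6
((s5 ∘ s6) ∘ s7) flattens to s5 ∘ s6 ∘ s7
((s1 ∘ (s4 ∘ s3)) ∘ ((s5 ∘ s6) ∘ s7)) flattens to s1 ∘ s4 ∘ s3 ∘ s5 ∘ s6 ∘ s7
(((s1 ∘ (s4 ∘ s3)) ∘ ((s5 ∘ s6) ∘ s7)) ∘ s2) flattens to s1 ∘ s4 ∘ s3 ∘ s5 ∘ s6 ∘ s7 ∘ s2


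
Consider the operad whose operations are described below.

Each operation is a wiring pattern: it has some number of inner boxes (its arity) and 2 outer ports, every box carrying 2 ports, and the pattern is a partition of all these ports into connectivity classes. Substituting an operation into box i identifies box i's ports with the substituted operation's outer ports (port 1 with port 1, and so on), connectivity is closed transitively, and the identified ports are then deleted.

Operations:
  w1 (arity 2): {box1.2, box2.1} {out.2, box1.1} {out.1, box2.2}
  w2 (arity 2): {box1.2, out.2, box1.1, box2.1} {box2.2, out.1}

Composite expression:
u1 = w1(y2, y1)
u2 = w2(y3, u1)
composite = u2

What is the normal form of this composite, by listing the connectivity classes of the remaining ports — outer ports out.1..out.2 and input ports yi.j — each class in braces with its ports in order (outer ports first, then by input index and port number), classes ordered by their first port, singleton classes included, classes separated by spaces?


{out.1, y2.1} {out.2, y1.2, y3.1, y3.2} {y1.1, y2.2}

Reachability decides: close wires over w2-identified ports.
the subtree at w1 composes to {out.1, y1.2} {out.2, y2.1} {y1.1, y2.2} on (y2, y1); out.j = own outer ports
the subtree at w2 composes to {out.1, y2.1} {out.2, y1.2, y3.1, y3.2} {y1.1, y2.2} on (y3, y2, y1); out.j = own outer ports


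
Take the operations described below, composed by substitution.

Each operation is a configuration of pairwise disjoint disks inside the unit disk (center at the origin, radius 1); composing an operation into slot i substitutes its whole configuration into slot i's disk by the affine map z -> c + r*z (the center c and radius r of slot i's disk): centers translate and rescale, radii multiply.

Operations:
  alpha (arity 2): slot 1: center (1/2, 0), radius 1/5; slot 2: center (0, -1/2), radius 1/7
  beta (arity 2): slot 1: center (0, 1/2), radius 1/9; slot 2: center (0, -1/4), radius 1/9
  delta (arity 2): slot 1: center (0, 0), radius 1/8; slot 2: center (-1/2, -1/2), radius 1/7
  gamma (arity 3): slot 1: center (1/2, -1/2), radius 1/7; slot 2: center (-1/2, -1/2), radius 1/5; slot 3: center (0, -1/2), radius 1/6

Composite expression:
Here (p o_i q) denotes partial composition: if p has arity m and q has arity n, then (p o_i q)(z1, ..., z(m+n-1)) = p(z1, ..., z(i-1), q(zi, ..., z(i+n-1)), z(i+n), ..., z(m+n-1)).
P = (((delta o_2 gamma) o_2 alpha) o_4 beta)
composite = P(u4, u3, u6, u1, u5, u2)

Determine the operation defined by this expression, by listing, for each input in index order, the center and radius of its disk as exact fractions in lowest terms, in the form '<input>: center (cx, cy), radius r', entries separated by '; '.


Affine substitution under delta: radii multiply and u-centers shift.
u4 passes through 1 substitution, ending at center (0, 0), radius 1/8
u3 passes through 3 substitutions, ending at center (-41/98, -4/7), radius 1/245
u6 passes through 3 substitutions, ending at center (-3/7, -57/98), radius 1/343
u1 passes through 3 substitutions, ending at center (-4/7, -39/70), radius 1/315
u5 passes through 3 substitutions, ending at center (-4/7, -81/140), radius 1/315
u2 passes through 2 substitutions, ending at center (-1/2, -4/7), radius 1/42

u1: center (-4/7, -39/70), radius 1/315; u2: center (-1/2, -4/7), radius 1/42; u3: center (-41/98, -4/7), radius 1/245; u4: center (0, 0), radius 1/8; u5: center (-4/7, -81/140), radius 1/315; u6: center (-3/7, -57/98), radius 1/343


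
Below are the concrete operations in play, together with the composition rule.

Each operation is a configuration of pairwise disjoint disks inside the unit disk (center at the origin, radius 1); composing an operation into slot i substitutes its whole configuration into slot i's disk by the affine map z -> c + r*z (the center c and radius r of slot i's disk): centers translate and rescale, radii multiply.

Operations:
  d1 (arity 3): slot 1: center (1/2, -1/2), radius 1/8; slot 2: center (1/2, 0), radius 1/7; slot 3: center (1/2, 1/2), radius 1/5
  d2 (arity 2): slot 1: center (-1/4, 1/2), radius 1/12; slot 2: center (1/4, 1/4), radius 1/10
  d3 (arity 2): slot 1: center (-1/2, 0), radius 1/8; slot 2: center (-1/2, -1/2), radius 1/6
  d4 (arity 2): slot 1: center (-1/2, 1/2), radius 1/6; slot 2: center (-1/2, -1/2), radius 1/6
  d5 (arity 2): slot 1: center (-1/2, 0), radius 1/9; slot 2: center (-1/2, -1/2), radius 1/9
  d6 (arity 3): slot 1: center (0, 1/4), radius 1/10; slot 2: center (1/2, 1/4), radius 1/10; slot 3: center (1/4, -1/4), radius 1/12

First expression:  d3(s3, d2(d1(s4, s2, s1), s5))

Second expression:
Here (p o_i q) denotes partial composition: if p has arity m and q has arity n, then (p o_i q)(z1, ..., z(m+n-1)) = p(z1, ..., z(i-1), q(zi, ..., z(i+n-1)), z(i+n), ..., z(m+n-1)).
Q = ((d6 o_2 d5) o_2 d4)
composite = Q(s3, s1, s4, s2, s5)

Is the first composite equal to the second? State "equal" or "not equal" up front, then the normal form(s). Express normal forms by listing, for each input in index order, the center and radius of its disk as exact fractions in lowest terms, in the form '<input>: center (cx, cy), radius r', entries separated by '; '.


not equal — first s1: center (-77/144, -59/144), radius 1/360; s2: center (-77/144, -5/12), radius 1/504; s3: center (-1/2, 0), radius 1/8; s4: center (-77/144, -61/144), radius 1/576; s5: center (-11/24, -11/24), radius 1/60, second s1: center (4/9, 23/90), radius 1/540; s2: center (9/20, 1/5), radius 1/90; s3: center (0, 1/4), radius 1/10; s4: center (4/9, 11/45), radius 1/540; s5: center (1/4, -1/4), radius 1/12

Normal form of the first expression: s1: center (-77/144, -59/144), radius 1/360; s2: center (-77/144, -5/12), radius 1/504; s3: center (-1/2, 0), radius 1/8; s4: center (-77/144, -61/144), radius 1/576; s5: center (-11/24, -11/24), radius 1/60
Normal form of the second expression: s1: center (4/9, 23/90), radius 1/540; s2: center (9/20, 1/5), radius 1/90; s3: center (0, 1/4), radius 1/10; s4: center (4/9, 11/45), radius 1/540; s5: center (1/4, -1/4), radius 1/12
They disagree, so not equal.
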